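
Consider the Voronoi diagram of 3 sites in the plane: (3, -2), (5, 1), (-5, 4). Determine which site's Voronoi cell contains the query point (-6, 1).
Nearest site = (-5, 4)

The Voronoi cell of site s contains exactly those query points closer to s than to any other site. Compute squared distances from q = (-6, 1) to each site:
  (-5 − -6)² + (4 − 1)² = 10
  (3 − -6)² + (-2 − 1)² = 90
  (5 − -6)² + (1 − 1)² = 121
Minimum is attained by (-5, 4), so q lies in its Voronoi cell.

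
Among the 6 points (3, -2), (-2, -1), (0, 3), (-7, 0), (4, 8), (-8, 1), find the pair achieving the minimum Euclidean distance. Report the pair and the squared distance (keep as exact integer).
Pair = ((-7, 0), (-8, 1)); squared distance = 2

Compute all C(6, 2) = 15 pairwise squared distances (x_i − x_j)² + (y_i − y_j)². The minimum is 2, attained by the pair ((-7, 0), (-8, 1)).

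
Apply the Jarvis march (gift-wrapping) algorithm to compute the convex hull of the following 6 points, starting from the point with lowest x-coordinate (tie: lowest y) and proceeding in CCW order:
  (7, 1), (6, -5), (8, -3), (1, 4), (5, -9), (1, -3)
Hull (CCW) = [(1, -3), (5, -9), (8, -3), (7, 1), (1, 4)]

Jarvis march: at each step, from the current hull vertex p, select the next vertex q as the point such that every other point lies strictly to the left of (or on) the directed line p → q. (Equivalently: for every other point r, the cross product (q − p) × (r − p) ≥ 0.)
Starting point (lowest x, tie lowest y): (1, -3). Wrap until returning to start. Resulting hull: (1, -3), (5, -9), (8, -3), (7, 1), (1, 4).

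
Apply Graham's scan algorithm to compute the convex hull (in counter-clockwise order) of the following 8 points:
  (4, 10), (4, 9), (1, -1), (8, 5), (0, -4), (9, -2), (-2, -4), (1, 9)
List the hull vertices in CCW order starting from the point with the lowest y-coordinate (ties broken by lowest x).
Hull (CCW) = [(-2, -4), (0, -4), (9, -2), (8, 5), (4, 10), (1, 9)]

Graham scan procedure:
  1. Find the pivot p₀ = point with lowest y (tie → lowest x): (-2, -4).
  2. Sort the remaining points by polar angle around p₀.
  3. Walk through sorted points, maintaining a stack; pop the top while the last three entries make a non-left turn (cross product ≤ 0).
  4. Final stack is the convex hull in CCW order: (-2, -4), (0, -4), (9, -2), (8, 5), (4, 10), (1, 9).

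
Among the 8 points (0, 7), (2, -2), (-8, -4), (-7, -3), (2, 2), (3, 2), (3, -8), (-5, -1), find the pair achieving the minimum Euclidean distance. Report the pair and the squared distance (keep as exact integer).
Pair = ((2, 2), (3, 2)); squared distance = 1

Compute all C(8, 2) = 28 pairwise squared distances (x_i − x_j)² + (y_i − y_j)². The minimum is 1, attained by the pair ((2, 2), (3, 2)).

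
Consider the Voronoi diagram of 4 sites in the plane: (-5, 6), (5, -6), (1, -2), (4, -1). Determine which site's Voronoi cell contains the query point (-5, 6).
Nearest site = (-5, 6)

The Voronoi cell of site s contains exactly those query points closer to s than to any other site. Compute squared distances from q = (-5, 6) to each site:
  (-5 − -5)² + (6 − 6)² = 0
  (1 − -5)² + (-2 − 6)² = 100
  (4 − -5)² + (-1 − 6)² = 130
  (5 − -5)² + (-6 − 6)² = 244
Minimum is attained by (-5, 6), so q lies in its Voronoi cell.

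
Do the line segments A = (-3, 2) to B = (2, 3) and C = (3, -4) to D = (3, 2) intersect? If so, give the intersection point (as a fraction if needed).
No (intersection of containing lines falls outside at least one segment)

Parametrize and solve: t = 6/5, s = 6/5. At least one of these is outside [0, 1], so the segments do not intersect.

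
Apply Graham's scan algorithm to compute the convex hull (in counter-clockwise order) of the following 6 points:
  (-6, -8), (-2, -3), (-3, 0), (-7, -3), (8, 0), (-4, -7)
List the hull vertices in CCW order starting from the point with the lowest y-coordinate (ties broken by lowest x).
Hull (CCW) = [(-6, -8), (-4, -7), (8, 0), (-3, 0), (-7, -3)]

Graham scan procedure:
  1. Find the pivot p₀ = point with lowest y (tie → lowest x): (-6, -8).
  2. Sort the remaining points by polar angle around p₀.
  3. Walk through sorted points, maintaining a stack; pop the top while the last three entries make a non-left turn (cross product ≤ 0).
  4. Final stack is the convex hull in CCW order: (-6, -8), (-4, -7), (8, 0), (-3, 0), (-7, -3).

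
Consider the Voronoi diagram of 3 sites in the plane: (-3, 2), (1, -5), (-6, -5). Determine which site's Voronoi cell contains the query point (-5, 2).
Nearest site = (-3, 2)

The Voronoi cell of site s contains exactly those query points closer to s than to any other site. Compute squared distances from q = (-5, 2) to each site:
  (-3 − -5)² + (2 − 2)² = 4
  (-6 − -5)² + (-5 − 2)² = 50
  (1 − -5)² + (-5 − 2)² = 85
Minimum is attained by (-3, 2), so q lies in its Voronoi cell.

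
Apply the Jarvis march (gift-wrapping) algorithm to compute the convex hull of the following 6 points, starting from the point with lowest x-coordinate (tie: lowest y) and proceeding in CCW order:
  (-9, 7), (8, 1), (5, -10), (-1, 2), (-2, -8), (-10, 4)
Hull (CCW) = [(-10, 4), (-2, -8), (5, -10), (8, 1), (-9, 7)]

Jarvis march: at each step, from the current hull vertex p, select the next vertex q as the point such that every other point lies strictly to the left of (or on) the directed line p → q. (Equivalently: for every other point r, the cross product (q − p) × (r − p) ≥ 0.)
Starting point (lowest x, tie lowest y): (-10, 4). Wrap until returning to start. Resulting hull: (-10, 4), (-2, -8), (5, -10), (8, 1), (-9, 7).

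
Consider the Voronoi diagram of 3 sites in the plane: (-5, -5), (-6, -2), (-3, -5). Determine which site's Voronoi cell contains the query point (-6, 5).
Nearest site = (-6, -2)

The Voronoi cell of site s contains exactly those query points closer to s than to any other site. Compute squared distances from q = (-6, 5) to each site:
  (-6 − -6)² + (-2 − 5)² = 49
  (-5 − -6)² + (-5 − 5)² = 101
  (-3 − -6)² + (-5 − 5)² = 109
Minimum is attained by (-6, -2), so q lies in its Voronoi cell.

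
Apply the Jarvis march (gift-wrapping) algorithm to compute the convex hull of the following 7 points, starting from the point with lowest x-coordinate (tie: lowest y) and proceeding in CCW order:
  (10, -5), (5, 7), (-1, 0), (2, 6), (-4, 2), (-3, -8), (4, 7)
Hull (CCW) = [(-4, 2), (-3, -8), (10, -5), (5, 7), (4, 7), (2, 6)]

Jarvis march: at each step, from the current hull vertex p, select the next vertex q as the point such that every other point lies strictly to the left of (or on) the directed line p → q. (Equivalently: for every other point r, the cross product (q − p) × (r − p) ≥ 0.)
Starting point (lowest x, tie lowest y): (-4, 2). Wrap until returning to start. Resulting hull: (-4, 2), (-3, -8), (10, -5), (5, 7), (4, 7), (2, 6).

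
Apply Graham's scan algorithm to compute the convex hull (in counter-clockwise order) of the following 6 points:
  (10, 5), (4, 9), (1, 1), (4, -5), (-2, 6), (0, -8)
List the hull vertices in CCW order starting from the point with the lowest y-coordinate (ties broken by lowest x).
Hull (CCW) = [(0, -8), (4, -5), (10, 5), (4, 9), (-2, 6)]

Graham scan procedure:
  1. Find the pivot p₀ = point with lowest y (tie → lowest x): (0, -8).
  2. Sort the remaining points by polar angle around p₀.
  3. Walk through sorted points, maintaining a stack; pop the top while the last three entries make a non-left turn (cross product ≤ 0).
  4. Final stack is the convex hull in CCW order: (0, -8), (4, -5), (10, 5), (4, 9), (-2, 6).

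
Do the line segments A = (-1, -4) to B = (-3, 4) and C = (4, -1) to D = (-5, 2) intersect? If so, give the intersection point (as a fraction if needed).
Yes; intersection at (-25/11, 12/11) (t = 7/11 on AB, s = 23/33 on CD)

Parametrize AB as A + t(B − A) = (-1 + -2 t, -4 + 8 t) and CD as C + s(D − C) = (4 + -9 s, -1 + 3 s). Solve the linear system for (t, s). Determinant = -66 ≠ 0, so a unique intersection of the containing lines exists. Solution: t = 7/11, s = 23/33 — both in [0, 1], so the segments cross. Intersection point: (-25/11, 12/11).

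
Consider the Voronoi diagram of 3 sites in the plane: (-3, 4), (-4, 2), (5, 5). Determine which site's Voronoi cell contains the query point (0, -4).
Nearest site = (-4, 2)

The Voronoi cell of site s contains exactly those query points closer to s than to any other site. Compute squared distances from q = (0, -4) to each site:
  (-4 − 0)² + (2 − -4)² = 52
  (-3 − 0)² + (4 − -4)² = 73
  (5 − 0)² + (5 − -4)² = 106
Minimum is attained by (-4, 2), so q lies in its Voronoi cell.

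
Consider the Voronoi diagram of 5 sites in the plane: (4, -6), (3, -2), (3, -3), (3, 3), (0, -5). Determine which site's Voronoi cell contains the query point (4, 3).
Nearest site = (3, 3)

The Voronoi cell of site s contains exactly those query points closer to s than to any other site. Compute squared distances from q = (4, 3) to each site:
  (3 − 4)² + (3 − 3)² = 1
  (3 − 4)² + (-2 − 3)² = 26
  (3 − 4)² + (-3 − 3)² = 37
  (0 − 4)² + (-5 − 3)² = 80
  (4 − 4)² + (-6 − 3)² = 81
Minimum is attained by (3, 3), so q lies in its Voronoi cell.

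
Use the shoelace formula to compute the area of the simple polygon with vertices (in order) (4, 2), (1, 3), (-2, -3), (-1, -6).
Area = 22

Shoelace formula: Area = (1/2) |Σ_i (x_i · y_{i+1} − x_{i+1} · y_i)| (indices mod n). Compute each cross term:
  (4)(3) − (1)(2) = 10
  (1)(-3) − (-2)(3) = 3
  (-2)(-6) − (-1)(-3) = 9
  (-1)(2) − (4)(-6) = 22
Sum = 44, so (signed) Area = 44/2 = 22, |Area| = 22.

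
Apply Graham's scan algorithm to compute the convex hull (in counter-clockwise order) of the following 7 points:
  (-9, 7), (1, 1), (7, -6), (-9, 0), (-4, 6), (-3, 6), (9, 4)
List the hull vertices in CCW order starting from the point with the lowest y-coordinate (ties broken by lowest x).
Hull (CCW) = [(7, -6), (9, 4), (-9, 7), (-9, 0)]

Graham scan procedure:
  1. Find the pivot p₀ = point with lowest y (tie → lowest x): (7, -6).
  2. Sort the remaining points by polar angle around p₀.
  3. Walk through sorted points, maintaining a stack; pop the top while the last three entries make a non-left turn (cross product ≤ 0).
  4. Final stack is the convex hull in CCW order: (7, -6), (9, 4), (-9, 7), (-9, 0).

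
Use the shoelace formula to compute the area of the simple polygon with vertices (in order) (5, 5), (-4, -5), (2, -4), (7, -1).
Area = 87/2

Shoelace formula: Area = (1/2) |Σ_i (x_i · y_{i+1} − x_{i+1} · y_i)| (indices mod n). Compute each cross term:
  (5)(-5) − (-4)(5) = -5
  (-4)(-4) − (2)(-5) = 26
  (2)(-1) − (7)(-4) = 26
  (7)(5) − (5)(-1) = 40
Sum = 87, so (signed) Area = 87/2 = 87/2, |Area| = 87/2.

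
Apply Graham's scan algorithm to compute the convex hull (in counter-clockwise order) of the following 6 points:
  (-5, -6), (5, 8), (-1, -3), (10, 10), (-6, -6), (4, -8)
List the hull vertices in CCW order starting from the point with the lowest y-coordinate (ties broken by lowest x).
Hull (CCW) = [(4, -8), (10, 10), (5, 8), (-6, -6)]

Graham scan procedure:
  1. Find the pivot p₀ = point with lowest y (tie → lowest x): (4, -8).
  2. Sort the remaining points by polar angle around p₀.
  3. Walk through sorted points, maintaining a stack; pop the top while the last three entries make a non-left turn (cross product ≤ 0).
  4. Final stack is the convex hull in CCW order: (4, -8), (10, 10), (5, 8), (-6, -6).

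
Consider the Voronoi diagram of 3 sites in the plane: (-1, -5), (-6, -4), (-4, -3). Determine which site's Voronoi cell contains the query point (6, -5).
Nearest site = (-1, -5)

The Voronoi cell of site s contains exactly those query points closer to s than to any other site. Compute squared distances from q = (6, -5) to each site:
  (-1 − 6)² + (-5 − -5)² = 49
  (-4 − 6)² + (-3 − -5)² = 104
  (-6 − 6)² + (-4 − -5)² = 145
Minimum is attained by (-1, -5), so q lies in its Voronoi cell.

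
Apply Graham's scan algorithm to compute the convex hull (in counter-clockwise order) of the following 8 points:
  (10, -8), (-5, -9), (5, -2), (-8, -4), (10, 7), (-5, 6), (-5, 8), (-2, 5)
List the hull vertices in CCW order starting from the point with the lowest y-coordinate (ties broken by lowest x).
Hull (CCW) = [(-5, -9), (10, -8), (10, 7), (-5, 8), (-8, -4)]

Graham scan procedure:
  1. Find the pivot p₀ = point with lowest y (tie → lowest x): (-5, -9).
  2. Sort the remaining points by polar angle around p₀.
  3. Walk through sorted points, maintaining a stack; pop the top while the last three entries make a non-left turn (cross product ≤ 0).
  4. Final stack is the convex hull in CCW order: (-5, -9), (10, -8), (10, 7), (-5, 8), (-8, -4).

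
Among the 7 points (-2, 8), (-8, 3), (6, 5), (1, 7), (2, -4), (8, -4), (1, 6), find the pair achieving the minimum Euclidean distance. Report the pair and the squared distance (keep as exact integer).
Pair = ((1, 7), (1, 6)); squared distance = 1

Compute all C(7, 2) = 21 pairwise squared distances (x_i − x_j)² + (y_i − y_j)². The minimum is 1, attained by the pair ((1, 7), (1, 6)).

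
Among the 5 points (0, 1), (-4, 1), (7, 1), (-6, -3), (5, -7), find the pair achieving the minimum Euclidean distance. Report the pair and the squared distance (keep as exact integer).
Pair = ((0, 1), (-4, 1)); squared distance = 16

Compute all C(5, 2) = 10 pairwise squared distances (x_i − x_j)² + (y_i − y_j)². The minimum is 16, attained by the pair ((0, 1), (-4, 1)).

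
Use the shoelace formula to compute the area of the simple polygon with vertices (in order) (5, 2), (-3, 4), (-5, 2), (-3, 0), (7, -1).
Area = 34

Shoelace formula: Area = (1/2) |Σ_i (x_i · y_{i+1} − x_{i+1} · y_i)| (indices mod n). Compute each cross term:
  (5)(4) − (-3)(2) = 26
  (-3)(2) − (-5)(4) = 14
  (-5)(0) − (-3)(2) = 6
  (-3)(-1) − (7)(0) = 3
  (7)(2) − (5)(-1) = 19
Sum = 68, so (signed) Area = 68/2 = 34, |Area| = 34.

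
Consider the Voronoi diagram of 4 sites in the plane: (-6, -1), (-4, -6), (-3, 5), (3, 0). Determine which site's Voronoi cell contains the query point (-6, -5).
Nearest site = (-4, -6)

The Voronoi cell of site s contains exactly those query points closer to s than to any other site. Compute squared distances from q = (-6, -5) to each site:
  (-4 − -6)² + (-6 − -5)² = 5
  (-6 − -6)² + (-1 − -5)² = 16
  (3 − -6)² + (0 − -5)² = 106
  (-3 − -6)² + (5 − -5)² = 109
Minimum is attained by (-4, -6), so q lies in its Voronoi cell.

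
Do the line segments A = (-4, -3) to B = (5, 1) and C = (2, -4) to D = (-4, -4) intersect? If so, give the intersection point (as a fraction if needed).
No (intersection of containing lines falls outside at least one segment)

Parametrize and solve: t = -1/4, s = 11/8. At least one of these is outside [0, 1], so the segments do not intersect.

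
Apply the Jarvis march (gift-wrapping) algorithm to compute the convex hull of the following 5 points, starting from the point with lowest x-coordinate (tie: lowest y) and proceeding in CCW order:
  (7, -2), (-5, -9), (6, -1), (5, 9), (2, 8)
Hull (CCW) = [(-5, -9), (7, -2), (5, 9), (2, 8)]

Jarvis march: at each step, from the current hull vertex p, select the next vertex q as the point such that every other point lies strictly to the left of (or on) the directed line p → q. (Equivalently: for every other point r, the cross product (q − p) × (r − p) ≥ 0.)
Starting point (lowest x, tie lowest y): (-5, -9). Wrap until returning to start. Resulting hull: (-5, -9), (7, -2), (5, 9), (2, 8).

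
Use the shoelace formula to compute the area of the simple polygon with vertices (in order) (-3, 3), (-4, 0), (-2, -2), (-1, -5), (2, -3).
Area = 19

Shoelace formula: Area = (1/2) |Σ_i (x_i · y_{i+1} − x_{i+1} · y_i)| (indices mod n). Compute each cross term:
  (-3)(0) − (-4)(3) = 12
  (-4)(-2) − (-2)(0) = 8
  (-2)(-5) − (-1)(-2) = 8
  (-1)(-3) − (2)(-5) = 13
  (2)(3) − (-3)(-3) = -3
Sum = 38, so (signed) Area = 38/2 = 19, |Area| = 19.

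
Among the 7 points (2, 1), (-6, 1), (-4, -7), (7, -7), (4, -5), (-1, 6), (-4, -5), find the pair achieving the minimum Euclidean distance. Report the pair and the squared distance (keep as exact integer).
Pair = ((-4, -7), (-4, -5)); squared distance = 4

Compute all C(7, 2) = 21 pairwise squared distances (x_i − x_j)² + (y_i − y_j)². The minimum is 4, attained by the pair ((-4, -7), (-4, -5)).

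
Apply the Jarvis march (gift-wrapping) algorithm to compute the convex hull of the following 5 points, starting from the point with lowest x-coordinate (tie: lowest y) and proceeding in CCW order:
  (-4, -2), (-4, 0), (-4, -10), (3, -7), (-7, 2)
Hull (CCW) = [(-7, 2), (-4, -10), (3, -7), (-4, 0)]

Jarvis march: at each step, from the current hull vertex p, select the next vertex q as the point such that every other point lies strictly to the left of (or on) the directed line p → q. (Equivalently: for every other point r, the cross product (q − p) × (r − p) ≥ 0.)
Starting point (lowest x, tie lowest y): (-7, 2). Wrap until returning to start. Resulting hull: (-7, 2), (-4, -10), (3, -7), (-4, 0).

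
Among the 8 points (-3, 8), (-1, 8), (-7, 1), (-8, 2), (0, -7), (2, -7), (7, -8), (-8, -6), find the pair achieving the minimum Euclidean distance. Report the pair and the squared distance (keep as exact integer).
Pair = ((-7, 1), (-8, 2)); squared distance = 2

Compute all C(8, 2) = 28 pairwise squared distances (x_i − x_j)² + (y_i − y_j)². The minimum is 2, attained by the pair ((-7, 1), (-8, 2)).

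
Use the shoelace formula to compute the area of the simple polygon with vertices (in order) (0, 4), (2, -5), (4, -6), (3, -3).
Area = 9

Shoelace formula: Area = (1/2) |Σ_i (x_i · y_{i+1} − x_{i+1} · y_i)| (indices mod n). Compute each cross term:
  (0)(-5) − (2)(4) = -8
  (2)(-6) − (4)(-5) = 8
  (4)(-3) − (3)(-6) = 6
  (3)(4) − (0)(-3) = 12
Sum = 18, so (signed) Area = 18/2 = 9, |Area| = 9.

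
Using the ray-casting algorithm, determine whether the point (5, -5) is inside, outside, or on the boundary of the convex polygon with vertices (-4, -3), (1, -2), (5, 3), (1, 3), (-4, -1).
The point (5, -5) lies strictly outside the polygon

Cast a horizontal ray to the right from the query point and count how many polygon edges it crosses (each edge strictly once or zero times, handled with the usual half-open convention). 
Parity of crossings → even ⇒ outside.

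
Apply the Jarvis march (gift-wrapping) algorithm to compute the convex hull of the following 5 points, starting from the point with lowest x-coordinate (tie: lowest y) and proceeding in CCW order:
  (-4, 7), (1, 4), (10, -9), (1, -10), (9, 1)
Hull (CCW) = [(-4, 7), (1, -10), (10, -9), (9, 1)]

Jarvis march: at each step, from the current hull vertex p, select the next vertex q as the point such that every other point lies strictly to the left of (or on) the directed line p → q. (Equivalently: for every other point r, the cross product (q − p) × (r − p) ≥ 0.)
Starting point (lowest x, tie lowest y): (-4, 7). Wrap until returning to start. Resulting hull: (-4, 7), (1, -10), (10, -9), (9, 1).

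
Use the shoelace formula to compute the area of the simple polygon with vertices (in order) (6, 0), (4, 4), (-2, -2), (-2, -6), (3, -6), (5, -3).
Area = 101/2

Shoelace formula: Area = (1/2) |Σ_i (x_i · y_{i+1} − x_{i+1} · y_i)| (indices mod n). Compute each cross term:
  (6)(4) − (4)(0) = 24
  (4)(-2) − (-2)(4) = 0
  (-2)(-6) − (-2)(-2) = 8
  (-2)(-6) − (3)(-6) = 30
  (3)(-3) − (5)(-6) = 21
  (5)(0) − (6)(-3) = 18
Sum = 101, so (signed) Area = 101/2 = 101/2, |Area| = 101/2.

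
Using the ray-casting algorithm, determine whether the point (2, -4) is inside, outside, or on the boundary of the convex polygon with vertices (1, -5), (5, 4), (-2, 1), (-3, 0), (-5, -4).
The point (2, -4) lies strictly outside the polygon

Cast a horizontal ray to the right from the query point and count how many polygon edges it crosses (each edge strictly once or zero times, handled with the usual half-open convention). 
Parity of crossings → even ⇒ outside.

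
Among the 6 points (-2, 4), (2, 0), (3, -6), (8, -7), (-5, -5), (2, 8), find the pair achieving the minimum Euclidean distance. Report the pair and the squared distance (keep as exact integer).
Pair = ((3, -6), (8, -7)); squared distance = 26

Compute all C(6, 2) = 15 pairwise squared distances (x_i − x_j)² + (y_i − y_j)². The minimum is 26, attained by the pair ((3, -6), (8, -7)).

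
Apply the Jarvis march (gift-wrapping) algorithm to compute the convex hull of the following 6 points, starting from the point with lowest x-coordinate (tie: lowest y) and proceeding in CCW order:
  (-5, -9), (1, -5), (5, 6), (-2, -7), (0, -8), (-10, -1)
Hull (CCW) = [(-10, -1), (-5, -9), (0, -8), (5, 6)]

Jarvis march: at each step, from the current hull vertex p, select the next vertex q as the point such that every other point lies strictly to the left of (or on) the directed line p → q. (Equivalently: for every other point r, the cross product (q − p) × (r − p) ≥ 0.)
Starting point (lowest x, tie lowest y): (-10, -1). Wrap until returning to start. Resulting hull: (-10, -1), (-5, -9), (0, -8), (5, 6).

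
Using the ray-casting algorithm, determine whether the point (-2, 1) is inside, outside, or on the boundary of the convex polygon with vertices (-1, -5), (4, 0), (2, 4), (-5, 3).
The point (-2, 1) lies strictly inside the polygon

Cast a horizontal ray to the right from the query point and count how many polygon edges it crosses (each edge strictly once or zero times, handled with the usual half-open convention). 
Parity of crossings → odd ⇒ inside.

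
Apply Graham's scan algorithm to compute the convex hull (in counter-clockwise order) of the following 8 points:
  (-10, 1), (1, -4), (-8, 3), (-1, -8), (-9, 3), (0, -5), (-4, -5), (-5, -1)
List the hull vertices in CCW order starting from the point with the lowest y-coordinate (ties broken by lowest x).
Hull (CCW) = [(-1, -8), (1, -4), (-8, 3), (-9, 3), (-10, 1)]

Graham scan procedure:
  1. Find the pivot p₀ = point with lowest y (tie → lowest x): (-1, -8).
  2. Sort the remaining points by polar angle around p₀.
  3. Walk through sorted points, maintaining a stack; pop the top while the last three entries make a non-left turn (cross product ≤ 0).
  4. Final stack is the convex hull in CCW order: (-1, -8), (1, -4), (-8, 3), (-9, 3), (-10, 1).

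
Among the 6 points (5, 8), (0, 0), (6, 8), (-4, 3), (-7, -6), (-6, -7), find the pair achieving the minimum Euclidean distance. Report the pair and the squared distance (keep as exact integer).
Pair = ((5, 8), (6, 8)); squared distance = 1

Compute all C(6, 2) = 15 pairwise squared distances (x_i − x_j)² + (y_i − y_j)². The minimum is 1, attained by the pair ((5, 8), (6, 8)).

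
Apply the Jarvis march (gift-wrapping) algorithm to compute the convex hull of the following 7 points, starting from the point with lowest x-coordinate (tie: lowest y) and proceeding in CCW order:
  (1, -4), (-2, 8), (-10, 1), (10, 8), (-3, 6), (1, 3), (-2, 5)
Hull (CCW) = [(-10, 1), (1, -4), (10, 8), (-2, 8)]

Jarvis march: at each step, from the current hull vertex p, select the next vertex q as the point such that every other point lies strictly to the left of (or on) the directed line p → q. (Equivalently: for every other point r, the cross product (q − p) × (r − p) ≥ 0.)
Starting point (lowest x, tie lowest y): (-10, 1). Wrap until returning to start. Resulting hull: (-10, 1), (1, -4), (10, 8), (-2, 8).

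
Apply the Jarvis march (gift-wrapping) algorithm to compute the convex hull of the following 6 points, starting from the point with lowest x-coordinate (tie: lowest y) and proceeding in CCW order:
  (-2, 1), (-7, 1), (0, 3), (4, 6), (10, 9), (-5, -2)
Hull (CCW) = [(-7, 1), (-5, -2), (10, 9)]

Jarvis march: at each step, from the current hull vertex p, select the next vertex q as the point such that every other point lies strictly to the left of (or on) the directed line p → q. (Equivalently: for every other point r, the cross product (q − p) × (r − p) ≥ 0.)
Starting point (lowest x, tie lowest y): (-7, 1). Wrap until returning to start. Resulting hull: (-7, 1), (-5, -2), (10, 9).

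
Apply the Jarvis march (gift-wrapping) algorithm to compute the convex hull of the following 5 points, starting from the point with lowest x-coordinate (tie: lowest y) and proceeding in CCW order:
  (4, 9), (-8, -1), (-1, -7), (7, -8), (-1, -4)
Hull (CCW) = [(-8, -1), (-1, -7), (7, -8), (4, 9)]

Jarvis march: at each step, from the current hull vertex p, select the next vertex q as the point such that every other point lies strictly to the left of (or on) the directed line p → q. (Equivalently: for every other point r, the cross product (q − p) × (r − p) ≥ 0.)
Starting point (lowest x, tie lowest y): (-8, -1). Wrap until returning to start. Resulting hull: (-8, -1), (-1, -7), (7, -8), (4, 9).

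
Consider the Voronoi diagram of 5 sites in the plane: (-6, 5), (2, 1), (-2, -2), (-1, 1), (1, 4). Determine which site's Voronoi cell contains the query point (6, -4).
Nearest site = (2, 1)

The Voronoi cell of site s contains exactly those query points closer to s than to any other site. Compute squared distances from q = (6, -4) to each site:
  (2 − 6)² + (1 − -4)² = 41
  (-2 − 6)² + (-2 − -4)² = 68
  (-1 − 6)² + (1 − -4)² = 74
  (1 − 6)² + (4 − -4)² = 89
  (-6 − 6)² + (5 − -4)² = 225
Minimum is attained by (2, 1), so q lies in its Voronoi cell.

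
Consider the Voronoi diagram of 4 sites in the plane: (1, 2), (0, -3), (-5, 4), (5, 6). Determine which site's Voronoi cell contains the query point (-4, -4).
Nearest site = (0, -3)

The Voronoi cell of site s contains exactly those query points closer to s than to any other site. Compute squared distances from q = (-4, -4) to each site:
  (0 − -4)² + (-3 − -4)² = 17
  (1 − -4)² + (2 − -4)² = 61
  (-5 − -4)² + (4 − -4)² = 65
  (5 − -4)² + (6 − -4)² = 181
Minimum is attained by (0, -3), so q lies in its Voronoi cell.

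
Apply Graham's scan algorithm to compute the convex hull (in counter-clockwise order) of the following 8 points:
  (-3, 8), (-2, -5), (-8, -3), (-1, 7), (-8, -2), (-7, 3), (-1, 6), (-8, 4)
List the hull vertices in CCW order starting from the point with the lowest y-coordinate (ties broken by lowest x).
Hull (CCW) = [(-2, -5), (-1, 6), (-1, 7), (-3, 8), (-8, 4), (-8, -3)]

Graham scan procedure:
  1. Find the pivot p₀ = point with lowest y (tie → lowest x): (-2, -5).
  2. Sort the remaining points by polar angle around p₀.
  3. Walk through sorted points, maintaining a stack; pop the top while the last three entries make a non-left turn (cross product ≤ 0).
  4. Final stack is the convex hull in CCW order: (-2, -5), (-1, 6), (-1, 7), (-3, 8), (-8, 4), (-8, -3).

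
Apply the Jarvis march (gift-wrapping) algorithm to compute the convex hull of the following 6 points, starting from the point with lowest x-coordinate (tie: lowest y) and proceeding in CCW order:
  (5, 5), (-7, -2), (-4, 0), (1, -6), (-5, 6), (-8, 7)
Hull (CCW) = [(-8, 7), (-7, -2), (1, -6), (5, 5)]

Jarvis march: at each step, from the current hull vertex p, select the next vertex q as the point such that every other point lies strictly to the left of (or on) the directed line p → q. (Equivalently: for every other point r, the cross product (q − p) × (r − p) ≥ 0.)
Starting point (lowest x, tie lowest y): (-8, 7). Wrap until returning to start. Resulting hull: (-8, 7), (-7, -2), (1, -6), (5, 5).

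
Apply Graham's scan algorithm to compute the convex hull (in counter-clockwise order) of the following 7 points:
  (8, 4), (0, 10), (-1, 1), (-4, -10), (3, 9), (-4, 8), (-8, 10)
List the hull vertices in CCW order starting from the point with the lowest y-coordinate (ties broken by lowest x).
Hull (CCW) = [(-4, -10), (8, 4), (3, 9), (0, 10), (-8, 10)]

Graham scan procedure:
  1. Find the pivot p₀ = point with lowest y (tie → lowest x): (-4, -10).
  2. Sort the remaining points by polar angle around p₀.
  3. Walk through sorted points, maintaining a stack; pop the top while the last three entries make a non-left turn (cross product ≤ 0).
  4. Final stack is the convex hull in CCW order: (-4, -10), (8, 4), (3, 9), (0, 10), (-8, 10).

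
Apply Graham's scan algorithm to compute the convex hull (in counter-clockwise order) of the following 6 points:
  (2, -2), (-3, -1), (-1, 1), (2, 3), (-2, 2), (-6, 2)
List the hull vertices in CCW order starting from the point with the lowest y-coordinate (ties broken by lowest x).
Hull (CCW) = [(2, -2), (2, 3), (-6, 2), (-3, -1)]

Graham scan procedure:
  1. Find the pivot p₀ = point with lowest y (tie → lowest x): (2, -2).
  2. Sort the remaining points by polar angle around p₀.
  3. Walk through sorted points, maintaining a stack; pop the top while the last three entries make a non-left turn (cross product ≤ 0).
  4. Final stack is the convex hull in CCW order: (2, -2), (2, 3), (-6, 2), (-3, -1).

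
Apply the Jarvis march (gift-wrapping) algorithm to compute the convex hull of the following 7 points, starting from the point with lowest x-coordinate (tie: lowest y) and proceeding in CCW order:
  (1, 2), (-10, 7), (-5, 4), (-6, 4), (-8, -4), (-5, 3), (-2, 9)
Hull (CCW) = [(-10, 7), (-8, -4), (1, 2), (-2, 9)]

Jarvis march: at each step, from the current hull vertex p, select the next vertex q as the point such that every other point lies strictly to the left of (or on) the directed line p → q. (Equivalently: for every other point r, the cross product (q − p) × (r − p) ≥ 0.)
Starting point (lowest x, tie lowest y): (-10, 7). Wrap until returning to start. Resulting hull: (-10, 7), (-8, -4), (1, 2), (-2, 9).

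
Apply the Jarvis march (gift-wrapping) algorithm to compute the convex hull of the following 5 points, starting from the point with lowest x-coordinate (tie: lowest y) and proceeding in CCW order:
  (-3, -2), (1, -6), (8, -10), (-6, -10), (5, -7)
Hull (CCW) = [(-6, -10), (8, -10), (5, -7), (-3, -2)]

Jarvis march: at each step, from the current hull vertex p, select the next vertex q as the point such that every other point lies strictly to the left of (or on) the directed line p → q. (Equivalently: for every other point r, the cross product (q − p) × (r − p) ≥ 0.)
Starting point (lowest x, tie lowest y): (-6, -10). Wrap until returning to start. Resulting hull: (-6, -10), (8, -10), (5, -7), (-3, -2).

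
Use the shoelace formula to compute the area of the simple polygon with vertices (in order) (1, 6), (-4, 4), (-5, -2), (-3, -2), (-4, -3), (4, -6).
Area = 127/2

Shoelace formula: Area = (1/2) |Σ_i (x_i · y_{i+1} − x_{i+1} · y_i)| (indices mod n). Compute each cross term:
  (1)(4) − (-4)(6) = 28
  (-4)(-2) − (-5)(4) = 28
  (-5)(-2) − (-3)(-2) = 4
  (-3)(-3) − (-4)(-2) = 1
  (-4)(-6) − (4)(-3) = 36
  (4)(6) − (1)(-6) = 30
Sum = 127, so (signed) Area = 127/2 = 127/2, |Area| = 127/2.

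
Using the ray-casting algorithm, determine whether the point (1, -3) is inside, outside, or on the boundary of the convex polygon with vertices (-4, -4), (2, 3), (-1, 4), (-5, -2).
The point (1, -3) lies strictly outside the polygon

Cast a horizontal ray to the right from the query point and count how many polygon edges it crosses (each edge strictly once or zero times, handled with the usual half-open convention). 
Parity of crossings → even ⇒ outside.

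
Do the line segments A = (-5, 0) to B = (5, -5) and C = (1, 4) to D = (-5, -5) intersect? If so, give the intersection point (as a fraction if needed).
Yes; intersection at (-5/2, -5/4) (t = 1/4 on AB, s = 7/12 on CD)

Parametrize AB as A + t(B − A) = (-5 + 10 t, 0 + -5 t) and CD as C + s(D − C) = (1 + -6 s, 4 + -9 s). Solve the linear system for (t, s). Determinant = 120 ≠ 0, so a unique intersection of the containing lines exists. Solution: t = 1/4, s = 7/12 — both in [0, 1], so the segments cross. Intersection point: (-5/2, -5/4).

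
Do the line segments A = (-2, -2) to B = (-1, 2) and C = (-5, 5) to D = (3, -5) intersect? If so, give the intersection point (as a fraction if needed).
Yes; intersection at (-29/21, 10/21) (t = 13/21 on AB, s = 19/42 on CD)

Parametrize AB as A + t(B − A) = (-2 + 1 t, -2 + 4 t) and CD as C + s(D − C) = (-5 + 8 s, 5 + -10 s). Solve the linear system for (t, s). Determinant = 42 ≠ 0, so a unique intersection of the containing lines exists. Solution: t = 13/21, s = 19/42 — both in [0, 1], so the segments cross. Intersection point: (-29/21, 10/21).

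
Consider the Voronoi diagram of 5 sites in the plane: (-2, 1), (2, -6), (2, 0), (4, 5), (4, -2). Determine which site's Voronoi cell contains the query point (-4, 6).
Nearest site = (-2, 1)

The Voronoi cell of site s contains exactly those query points closer to s than to any other site. Compute squared distances from q = (-4, 6) to each site:
  (-2 − -4)² + (1 − 6)² = 29
  (4 − -4)² + (5 − 6)² = 65
  (2 − -4)² + (0 − 6)² = 72
  (4 − -4)² + (-2 − 6)² = 128
  (2 − -4)² + (-6 − 6)² = 180
Minimum is attained by (-2, 1), so q lies in its Voronoi cell.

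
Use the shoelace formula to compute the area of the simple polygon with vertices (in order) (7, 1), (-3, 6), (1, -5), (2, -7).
Area = 54

Shoelace formula: Area = (1/2) |Σ_i (x_i · y_{i+1} − x_{i+1} · y_i)| (indices mod n). Compute each cross term:
  (7)(6) − (-3)(1) = 45
  (-3)(-5) − (1)(6) = 9
  (1)(-7) − (2)(-5) = 3
  (2)(1) − (7)(-7) = 51
Sum = 108, so (signed) Area = 108/2 = 54, |Area| = 54.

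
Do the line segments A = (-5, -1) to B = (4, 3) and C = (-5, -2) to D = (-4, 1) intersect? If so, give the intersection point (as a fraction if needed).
Yes; intersection at (-106/23, -19/23) (t = 1/23 on AB, s = 9/23 on CD)

Parametrize AB as A + t(B − A) = (-5 + 9 t, -1 + 4 t) and CD as C + s(D − C) = (-5 + 1 s, -2 + 3 s). Solve the linear system for (t, s). Determinant = -23 ≠ 0, so a unique intersection of the containing lines exists. Solution: t = 1/23, s = 9/23 — both in [0, 1], so the segments cross. Intersection point: (-106/23, -19/23).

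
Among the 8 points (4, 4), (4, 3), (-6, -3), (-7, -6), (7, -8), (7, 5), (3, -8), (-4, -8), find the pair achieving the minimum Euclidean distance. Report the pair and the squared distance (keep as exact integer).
Pair = ((4, 4), (4, 3)); squared distance = 1

Compute all C(8, 2) = 28 pairwise squared distances (x_i − x_j)² + (y_i − y_j)². The minimum is 1, attained by the pair ((4, 4), (4, 3)).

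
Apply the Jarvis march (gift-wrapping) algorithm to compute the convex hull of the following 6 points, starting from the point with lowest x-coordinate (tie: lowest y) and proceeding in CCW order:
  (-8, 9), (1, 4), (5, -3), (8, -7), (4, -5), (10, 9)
Hull (CCW) = [(-8, 9), (4, -5), (8, -7), (10, 9)]

Jarvis march: at each step, from the current hull vertex p, select the next vertex q as the point such that every other point lies strictly to the left of (or on) the directed line p → q. (Equivalently: for every other point r, the cross product (q − p) × (r − p) ≥ 0.)
Starting point (lowest x, tie lowest y): (-8, 9). Wrap until returning to start. Resulting hull: (-8, 9), (4, -5), (8, -7), (10, 9).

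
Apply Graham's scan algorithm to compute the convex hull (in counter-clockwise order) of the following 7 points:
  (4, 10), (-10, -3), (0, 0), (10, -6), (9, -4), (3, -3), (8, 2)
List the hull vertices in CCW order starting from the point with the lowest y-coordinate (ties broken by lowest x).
Hull (CCW) = [(10, -6), (8, 2), (4, 10), (-10, -3)]

Graham scan procedure:
  1. Find the pivot p₀ = point with lowest y (tie → lowest x): (10, -6).
  2. Sort the remaining points by polar angle around p₀.
  3. Walk through sorted points, maintaining a stack; pop the top while the last three entries make a non-left turn (cross product ≤ 0).
  4. Final stack is the convex hull in CCW order: (10, -6), (8, 2), (4, 10), (-10, -3).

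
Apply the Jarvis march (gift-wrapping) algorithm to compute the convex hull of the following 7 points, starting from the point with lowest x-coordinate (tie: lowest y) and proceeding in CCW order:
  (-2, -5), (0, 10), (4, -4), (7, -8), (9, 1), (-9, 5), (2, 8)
Hull (CCW) = [(-9, 5), (-2, -5), (7, -8), (9, 1), (0, 10)]

Jarvis march: at each step, from the current hull vertex p, select the next vertex q as the point such that every other point lies strictly to the left of (or on) the directed line p → q. (Equivalently: for every other point r, the cross product (q − p) × (r − p) ≥ 0.)
Starting point (lowest x, tie lowest y): (-9, 5). Wrap until returning to start. Resulting hull: (-9, 5), (-2, -5), (7, -8), (9, 1), (0, 10).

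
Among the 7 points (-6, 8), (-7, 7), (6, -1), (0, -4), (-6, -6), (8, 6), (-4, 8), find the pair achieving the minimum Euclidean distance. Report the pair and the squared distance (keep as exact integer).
Pair = ((-6, 8), (-7, 7)); squared distance = 2

Compute all C(7, 2) = 21 pairwise squared distances (x_i − x_j)² + (y_i − y_j)². The minimum is 2, attained by the pair ((-6, 8), (-7, 7)).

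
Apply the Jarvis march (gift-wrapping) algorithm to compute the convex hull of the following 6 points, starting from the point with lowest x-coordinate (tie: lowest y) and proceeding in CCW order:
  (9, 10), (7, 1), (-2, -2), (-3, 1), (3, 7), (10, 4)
Hull (CCW) = [(-3, 1), (-2, -2), (7, 1), (10, 4), (9, 10), (3, 7)]

Jarvis march: at each step, from the current hull vertex p, select the next vertex q as the point such that every other point lies strictly to the left of (or on) the directed line p → q. (Equivalently: for every other point r, the cross product (q − p) × (r − p) ≥ 0.)
Starting point (lowest x, tie lowest y): (-3, 1). Wrap until returning to start. Resulting hull: (-3, 1), (-2, -2), (7, 1), (10, 4), (9, 10), (3, 7).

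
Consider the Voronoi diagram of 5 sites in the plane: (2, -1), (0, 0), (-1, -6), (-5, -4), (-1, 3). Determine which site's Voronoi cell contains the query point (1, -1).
Nearest site = (2, -1)

The Voronoi cell of site s contains exactly those query points closer to s than to any other site. Compute squared distances from q = (1, -1) to each site:
  (2 − 1)² + (-1 − -1)² = 1
  (0 − 1)² + (0 − -1)² = 2
  (-1 − 1)² + (3 − -1)² = 20
  (-1 − 1)² + (-6 − -1)² = 29
  (-5 − 1)² + (-4 − -1)² = 45
Minimum is attained by (2, -1), so q lies in its Voronoi cell.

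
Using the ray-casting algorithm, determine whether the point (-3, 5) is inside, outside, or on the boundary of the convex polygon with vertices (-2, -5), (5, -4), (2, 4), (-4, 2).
The point (-3, 5) lies strictly outside the polygon

Cast a horizontal ray to the right from the query point and count how many polygon edges it crosses (each edge strictly once or zero times, handled with the usual half-open convention). 
Parity of crossings → even ⇒ outside.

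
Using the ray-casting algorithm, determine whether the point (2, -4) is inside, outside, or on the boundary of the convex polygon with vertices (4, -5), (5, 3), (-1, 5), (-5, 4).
The point (2, -4) lies strictly outside the polygon

Cast a horizontal ray to the right from the query point and count how many polygon edges it crosses (each edge strictly once or zero times, handled with the usual half-open convention). 
Parity of crossings → even ⇒ outside.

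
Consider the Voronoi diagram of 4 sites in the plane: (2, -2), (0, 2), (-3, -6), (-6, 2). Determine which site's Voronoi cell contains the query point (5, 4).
Nearest site = (0, 2)

The Voronoi cell of site s contains exactly those query points closer to s than to any other site. Compute squared distances from q = (5, 4) to each site:
  (0 − 5)² + (2 − 4)² = 29
  (2 − 5)² + (-2 − 4)² = 45
  (-6 − 5)² + (2 − 4)² = 125
  (-3 − 5)² + (-6 − 4)² = 164
Minimum is attained by (0, 2), so q lies in its Voronoi cell.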